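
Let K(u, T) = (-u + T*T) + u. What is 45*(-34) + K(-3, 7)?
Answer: -1481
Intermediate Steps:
K(u, T) = T² (K(u, T) = (-u + T²) + u = (T² - u) + u = T²)
45*(-34) + K(-3, 7) = 45*(-34) + 7² = -1530 + 49 = -1481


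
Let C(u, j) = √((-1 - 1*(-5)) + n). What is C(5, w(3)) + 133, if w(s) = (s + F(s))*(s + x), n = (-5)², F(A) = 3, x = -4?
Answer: 133 + √29 ≈ 138.39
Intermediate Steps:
n = 25
w(s) = (-4 + s)*(3 + s) (w(s) = (s + 3)*(s - 4) = (3 + s)*(-4 + s) = (-4 + s)*(3 + s))
C(u, j) = √29 (C(u, j) = √((-1 - 1*(-5)) + 25) = √((-1 + 5) + 25) = √(4 + 25) = √29)
C(5, w(3)) + 133 = √29 + 133 = 133 + √29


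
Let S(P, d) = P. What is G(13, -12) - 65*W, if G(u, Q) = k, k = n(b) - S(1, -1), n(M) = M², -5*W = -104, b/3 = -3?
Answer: -1272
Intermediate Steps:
b = -9 (b = 3*(-3) = -9)
W = 104/5 (W = -⅕*(-104) = 104/5 ≈ 20.800)
k = 80 (k = (-9)² - 1*1 = 81 - 1 = 80)
G(u, Q) = 80
G(13, -12) - 65*W = 80 - 65*104/5 = 80 - 1352 = -1272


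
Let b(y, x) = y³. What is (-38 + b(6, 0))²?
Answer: 31684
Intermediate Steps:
(-38 + b(6, 0))² = (-38 + 6³)² = (-38 + 216)² = 178² = 31684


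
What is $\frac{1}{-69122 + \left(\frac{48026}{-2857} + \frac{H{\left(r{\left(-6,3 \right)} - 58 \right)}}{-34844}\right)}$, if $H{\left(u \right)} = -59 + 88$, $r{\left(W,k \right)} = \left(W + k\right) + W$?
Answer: $- \frac{99549308}{6882720768373} \approx -1.4464 \cdot 10^{-5}$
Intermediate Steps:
$r{\left(W,k \right)} = k + 2 W$
$H{\left(u \right)} = 29$
$\frac{1}{-69122 + \left(\frac{48026}{-2857} + \frac{H{\left(r{\left(-6,3 \right)} - 58 \right)}}{-34844}\right)} = \frac{1}{-69122 + \left(\frac{48026}{-2857} + \frac{29}{-34844}\right)} = \frac{1}{-69122 + \left(48026 \left(- \frac{1}{2857}\right) + 29 \left(- \frac{1}{34844}\right)\right)} = \frac{1}{-69122 - \frac{1673500797}{99549308}} = \frac{1}{- \frac{6882720768373}{99549308}} = - \frac{99549308}{6882720768373}$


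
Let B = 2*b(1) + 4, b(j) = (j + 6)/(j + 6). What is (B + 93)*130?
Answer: 12870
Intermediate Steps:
b(j) = 1 (b(j) = (6 + j)/(6 + j) = 1)
B = 6 (B = 2*1 + 4 = 2 + 4 = 6)
(B + 93)*130 = (6 + 93)*130 = 99*130 = 12870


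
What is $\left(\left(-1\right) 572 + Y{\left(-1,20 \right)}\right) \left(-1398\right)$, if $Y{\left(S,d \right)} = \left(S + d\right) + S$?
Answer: $774492$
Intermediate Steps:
$Y{\left(S,d \right)} = d + 2 S$
$\left(\left(-1\right) 572 + Y{\left(-1,20 \right)}\right) \left(-1398\right) = \left(\left(-1\right) 572 + \left(20 + 2 \left(-1\right)\right)\right) \left(-1398\right) = \left(-572 + \left(20 - 2\right)\right) \left(-1398\right) = \left(-572 + 18\right) \left(-1398\right) = \left(-554\right) \left(-1398\right) = 774492$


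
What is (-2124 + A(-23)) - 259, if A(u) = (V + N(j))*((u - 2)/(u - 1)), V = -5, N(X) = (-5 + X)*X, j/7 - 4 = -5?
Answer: -55217/24 ≈ -2300.7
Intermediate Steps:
j = -7 (j = 28 + 7*(-5) = 28 - 35 = -7)
N(X) = X*(-5 + X)
A(u) = 79*(-2 + u)/(-1 + u) (A(u) = (-5 - 7*(-5 - 7))*((u - 2)/(u - 1)) = (-5 - 7*(-12))*((-2 + u)/(-1 + u)) = (-5 + 84)*((-2 + u)/(-1 + u)) = 79*((-2 + u)/(-1 + u)) = 79*(-2 + u)/(-1 + u))
(-2124 + A(-23)) - 259 = (-2124 + 79*(-2 - 23)/(-1 - 23)) - 259 = (-2124 + 79*(-25)/(-24)) - 259 = (-2124 + 79*(-1/24)*(-25)) - 259 = (-2124 + 1975/24) - 259 = -49001/24 - 259 = -55217/24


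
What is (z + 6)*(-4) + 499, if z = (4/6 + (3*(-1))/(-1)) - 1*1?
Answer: 1393/3 ≈ 464.33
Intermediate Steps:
z = 8/3 (z = (4*(1/6) - 3*(-1)) - 1 = (2/3 + 3) - 1 = 11/3 - 1 = 8/3 ≈ 2.6667)
(z + 6)*(-4) + 499 = (8/3 + 6)*(-4) + 499 = (26/3)*(-4) + 499 = -104/3 + 499 = 1393/3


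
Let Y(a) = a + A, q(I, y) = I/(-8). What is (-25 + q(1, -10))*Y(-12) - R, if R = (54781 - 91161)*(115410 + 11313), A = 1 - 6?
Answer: 36881465337/8 ≈ 4.6102e+9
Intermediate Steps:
A = -5
q(I, y) = -I/8 (q(I, y) = I*(-1/8) = -I/8)
Y(a) = -5 + a (Y(a) = a - 5 = -5 + a)
R = -4610182740 (R = -36380*126723 = -4610182740)
(-25 + q(1, -10))*Y(-12) - R = (-25 - 1/8*1)*(-5 - 12) - 1*(-4610182740) = (-25 - 1/8)*(-17) + 4610182740 = -201/8*(-17) + 4610182740 = 3417/8 + 4610182740 = 36881465337/8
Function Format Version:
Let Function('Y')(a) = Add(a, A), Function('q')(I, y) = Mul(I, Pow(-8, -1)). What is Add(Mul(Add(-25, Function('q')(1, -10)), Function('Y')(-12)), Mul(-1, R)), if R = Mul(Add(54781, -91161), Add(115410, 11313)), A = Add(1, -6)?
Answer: Rational(36881465337, 8) ≈ 4.6102e+9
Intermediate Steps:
A = -5
Function('q')(I, y) = Mul(Rational(-1, 8), I) (Function('q')(I, y) = Mul(I, Rational(-1, 8)) = Mul(Rational(-1, 8), I))
Function('Y')(a) = Add(-5, a) (Function('Y')(a) = Add(a, -5) = Add(-5, a))
R = -4610182740 (R = Mul(-36380, 126723) = -4610182740)
Add(Mul(Add(-25, Function('q')(1, -10)), Function('Y')(-12)), Mul(-1, R)) = Add(Mul(Add(-25, Mul(Rational(-1, 8), 1)), Add(-5, -12)), Mul(-1, -4610182740)) = Add(Mul(Add(-25, Rational(-1, 8)), -17), 4610182740) = Add(Mul(Rational(-201, 8), -17), 4610182740) = Add(Rational(3417, 8), 4610182740) = Rational(36881465337, 8)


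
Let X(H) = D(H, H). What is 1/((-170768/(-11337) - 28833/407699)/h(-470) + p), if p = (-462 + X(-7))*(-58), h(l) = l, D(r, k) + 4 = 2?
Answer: 2172379274610/58463001743241209 ≈ 3.7158e-5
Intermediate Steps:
D(r, k) = -2 (D(r, k) = -4 + 2 = -2)
X(H) = -2
p = 26912 (p = (-462 - 2)*(-58) = -464*(-58) = 26912)
1/((-170768/(-11337) - 28833/407699)/h(-470) + p) = 1/((-170768/(-11337) - 28833/407699)/(-470) + 26912) = 1/((-170768*(-1/11337) - 28833*1/407699)*(-1/470) + 26912) = 1/((170768/11337 - 28833/407699)*(-1/470) + 26912) = 1/((69295063111/4622083563)*(-1/470) + 26912) = 1/(-69295063111/2172379274610 + 26912) = 1/(58463001743241209/2172379274610) = 2172379274610/58463001743241209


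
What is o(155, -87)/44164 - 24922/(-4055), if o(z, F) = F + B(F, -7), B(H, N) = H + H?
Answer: 1099596853/179085020 ≈ 6.1401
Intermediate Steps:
B(H, N) = 2*H
o(z, F) = 3*F (o(z, F) = F + 2*F = 3*F)
o(155, -87)/44164 - 24922/(-4055) = (3*(-87))/44164 - 24922/(-4055) = -261*1/44164 - 24922*(-1/4055) = -261/44164 + 24922/4055 = 1099596853/179085020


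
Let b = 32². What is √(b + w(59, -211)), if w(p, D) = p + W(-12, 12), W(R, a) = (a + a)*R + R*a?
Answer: √651 ≈ 25.515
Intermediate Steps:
W(R, a) = 3*R*a (W(R, a) = (2*a)*R + R*a = 2*R*a + R*a = 3*R*a)
b = 1024
w(p, D) = -432 + p (w(p, D) = p + 3*(-12)*12 = p - 432 = -432 + p)
√(b + w(59, -211)) = √(1024 + (-432 + 59)) = √(1024 - 373) = √651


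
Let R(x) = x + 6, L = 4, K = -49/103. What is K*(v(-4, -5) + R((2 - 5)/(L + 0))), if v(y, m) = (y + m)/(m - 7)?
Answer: -294/103 ≈ -2.8544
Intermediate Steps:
v(y, m) = (m + y)/(-7 + m)
K = -49/103 (K = -49*1/103 = -49/103 ≈ -0.47573)
R(x) = 6 + x
K*(v(-4, -5) + R((2 - 5)/(L + 0))) = -49*((-5 - 4)/(-7 - 5) + (6 + (2 - 5)/(4 + 0)))/103 = -49*(-9/(-12) + (6 - 3/4))/103 = -49*(-1/12*(-9) + (6 - 3*1/4))/103 = -49*(3/4 + (6 - 3/4))/103 = -49*(3/4 + 21/4)/103 = -49/103*6 = -294/103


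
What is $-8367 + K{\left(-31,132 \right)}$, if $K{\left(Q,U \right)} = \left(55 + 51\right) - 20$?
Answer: $-8281$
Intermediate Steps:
$K{\left(Q,U \right)} = 86$ ($K{\left(Q,U \right)} = 106 - 20 = 86$)
$-8367 + K{\left(-31,132 \right)} = -8367 + 86 = -8281$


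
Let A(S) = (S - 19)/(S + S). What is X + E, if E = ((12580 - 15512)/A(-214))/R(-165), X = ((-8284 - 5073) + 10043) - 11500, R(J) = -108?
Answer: -92881150/6291 ≈ -14764.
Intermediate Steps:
A(S) = (-19 + S)/(2*S) (A(S) = (-19 + S)/((2*S)) = (-19 + S)*(1/(2*S)) = (-19 + S)/(2*S))
X = -14814 (X = (-13357 + 10043) - 11500 = -3314 - 11500 = -14814)
E = 313724/6291 (E = ((12580 - 15512)/(((½)*(-19 - 214)/(-214))))/(-108) = -2932/((½)*(-1/214)*(-233))*(-1/108) = -2932/233/428*(-1/108) = -2932*428/233*(-1/108) = -1254896/233*(-1/108) = 313724/6291 ≈ 49.869)
X + E = -14814 + 313724/6291 = -92881150/6291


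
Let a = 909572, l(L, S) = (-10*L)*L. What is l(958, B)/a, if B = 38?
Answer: -2294410/227393 ≈ -10.090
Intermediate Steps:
l(L, S) = -10*L²
l(958, B)/a = -10*958²/909572 = -10*917764*(1/909572) = -9177640*1/909572 = -2294410/227393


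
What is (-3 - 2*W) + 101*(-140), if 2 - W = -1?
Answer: -14149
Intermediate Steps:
W = 3 (W = 2 - 1*(-1) = 2 + 1 = 3)
(-3 - 2*W) + 101*(-140) = (-3 - 2*3) + 101*(-140) = (-3 - 6) - 14140 = -9 - 14140 = -14149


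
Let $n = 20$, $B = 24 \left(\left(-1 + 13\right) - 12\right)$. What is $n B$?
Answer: $0$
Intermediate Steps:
$B = 0$ ($B = 24 \left(12 - 12\right) = 24 \cdot 0 = 0$)
$n B = 20 \cdot 0 = 0$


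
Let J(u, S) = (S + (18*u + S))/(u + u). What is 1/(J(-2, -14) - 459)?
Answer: -1/443 ≈ -0.0022573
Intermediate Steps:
J(u, S) = (2*S + 18*u)/(2*u) (J(u, S) = (S + (S + 18*u))/((2*u)) = (2*S + 18*u)*(1/(2*u)) = (2*S + 18*u)/(2*u))
1/(J(-2, -14) - 459) = 1/((9 - 14/(-2)) - 459) = 1/((9 - 14*(-1/2)) - 459) = 1/((9 + 7) - 459) = 1/(16 - 459) = 1/(-443) = -1/443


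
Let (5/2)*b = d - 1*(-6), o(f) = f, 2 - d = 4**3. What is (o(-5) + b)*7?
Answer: -959/5 ≈ -191.80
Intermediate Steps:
d = -62 (d = 2 - 1*4**3 = 2 - 1*64 = 2 - 64 = -62)
b = -112/5 (b = 2*(-62 - 1*(-6))/5 = 2*(-62 + 6)/5 = (2/5)*(-56) = -112/5 ≈ -22.400)
(o(-5) + b)*7 = (-5 - 112/5)*7 = -137/5*7 = -959/5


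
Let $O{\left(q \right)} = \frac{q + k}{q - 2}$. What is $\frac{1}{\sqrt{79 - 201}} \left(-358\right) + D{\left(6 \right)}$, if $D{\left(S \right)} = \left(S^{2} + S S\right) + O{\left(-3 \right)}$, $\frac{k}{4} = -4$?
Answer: $\frac{379}{5} + \frac{179 i \sqrt{122}}{61} \approx 75.8 + 32.412 i$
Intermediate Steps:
$k = -16$ ($k = 4 \left(-4\right) = -16$)
$O{\left(q \right)} = \frac{-16 + q}{-2 + q}$ ($O{\left(q \right)} = \frac{q - 16}{q - 2} = \frac{-16 + q}{-2 + q}$)
$D{\left(S \right)} = \frac{19}{5} + 2 S^{2}$ ($D{\left(S \right)} = \left(S^{2} + S S\right) + \frac{-16 - 3}{-2 - 3} = \left(S^{2} + S^{2}\right) + \frac{1}{-5} \left(-19\right) = 2 S^{2} - - \frac{19}{5} = 2 S^{2} + \frac{19}{5} = \frac{19}{5} + 2 S^{2}$)
$\frac{1}{\sqrt{79 - 201}} \left(-358\right) + D{\left(6 \right)} = \frac{1}{\sqrt{79 - 201}} \left(-358\right) + \left(\frac{19}{5} + 2 \cdot 6^{2}\right) = \frac{1}{\sqrt{-122}} \left(-358\right) + \left(\frac{19}{5} + 2 \cdot 36\right) = \frac{1}{i \sqrt{122}} \left(-358\right) + \left(\frac{19}{5} + 72\right) = - \frac{i \sqrt{122}}{122} \left(-358\right) + \frac{379}{5} = \frac{179 i \sqrt{122}}{61} + \frac{379}{5} = \frac{379}{5} + \frac{179 i \sqrt{122}}{61}$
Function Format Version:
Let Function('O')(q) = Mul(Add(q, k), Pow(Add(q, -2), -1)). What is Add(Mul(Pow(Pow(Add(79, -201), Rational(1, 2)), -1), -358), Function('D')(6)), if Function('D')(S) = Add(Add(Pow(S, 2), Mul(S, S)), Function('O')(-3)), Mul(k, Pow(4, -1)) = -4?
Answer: Add(Rational(379, 5), Mul(Rational(179, 61), I, Pow(122, Rational(1, 2)))) ≈ Add(75.800, Mul(32.412, I))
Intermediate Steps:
k = -16 (k = Mul(4, -4) = -16)
Function('O')(q) = Mul(Pow(Add(-2, q), -1), Add(-16, q)) (Function('O')(q) = Mul(Add(q, -16), Pow(Add(q, -2), -1)) = Mul(Add(-16, q), Pow(Add(-2, q), -1)) = Mul(Pow(Add(-2, q), -1), Add(-16, q)))
Function('D')(S) = Add(Rational(19, 5), Mul(2, Pow(S, 2))) (Function('D')(S) = Add(Add(Pow(S, 2), Mul(S, S)), Mul(Pow(Add(-2, -3), -1), Add(-16, -3))) = Add(Add(Pow(S, 2), Pow(S, 2)), Mul(Pow(-5, -1), -19)) = Add(Mul(2, Pow(S, 2)), Mul(Rational(-1, 5), -19)) = Add(Mul(2, Pow(S, 2)), Rational(19, 5)) = Add(Rational(19, 5), Mul(2, Pow(S, 2))))
Add(Mul(Pow(Pow(Add(79, -201), Rational(1, 2)), -1), -358), Function('D')(6)) = Add(Mul(Pow(Pow(Add(79, -201), Rational(1, 2)), -1), -358), Add(Rational(19, 5), Mul(2, Pow(6, 2)))) = Add(Mul(Pow(Pow(-122, Rational(1, 2)), -1), -358), Add(Rational(19, 5), Mul(2, 36))) = Add(Mul(Pow(Mul(I, Pow(122, Rational(1, 2))), -1), -358), Add(Rational(19, 5), 72)) = Add(Mul(Mul(Rational(-1, 122), I, Pow(122, Rational(1, 2))), -358), Rational(379, 5)) = Add(Mul(Rational(179, 61), I, Pow(122, Rational(1, 2))), Rational(379, 5)) = Add(Rational(379, 5), Mul(Rational(179, 61), I, Pow(122, Rational(1, 2))))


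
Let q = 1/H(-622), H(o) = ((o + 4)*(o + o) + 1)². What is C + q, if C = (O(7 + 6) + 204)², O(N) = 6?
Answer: 26064982049040901/591042676849 ≈ 44100.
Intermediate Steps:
C = 44100 (C = (6 + 204)² = 210² = 44100)
H(o) = (1 + 2*o*(4 + o))² (H(o) = ((4 + o)*(2*o) + 1)² = (2*o*(4 + o) + 1)² = (1 + 2*o*(4 + o))²)
q = 1/591042676849 (q = 1/((1 + 2*(-622)² + 8*(-622))²) = 1/((1 + 2*386884 - 4976)²) = 1/((1 + 773768 - 4976)²) = 1/(768793²) = 1/591042676849 ≈ 1.6919e-12)
C + q = 44100 + 1/591042676849 = 26064982049040901/591042676849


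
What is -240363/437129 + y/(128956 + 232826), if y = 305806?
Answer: 23358832054/79072701939 ≈ 0.29541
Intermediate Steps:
-240363/437129 + y/(128956 + 232826) = -240363/437129 + 305806/(128956 + 232826) = -240363*1/437129 + 305806/361782 = -240363/437129 + 305806*(1/361782) = -240363/437129 + 152903/180891 = 23358832054/79072701939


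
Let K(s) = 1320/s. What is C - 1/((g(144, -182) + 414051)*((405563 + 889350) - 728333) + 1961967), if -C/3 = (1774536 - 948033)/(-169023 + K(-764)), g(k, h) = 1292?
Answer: 37149207880316992970/2532410549044963587 ≈ 14.670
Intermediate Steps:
C = 157862073/10761241 (C = -3*(1774536 - 948033)/(-169023 + 1320/(-764)) = -2479509/(-169023 + 1320*(-1/764)) = -2479509/(-169023 - 330/191) = -2479509/(-32283723/191) = -2479509*(-191)/32283723 = -3*(-52620691/10761241) = 157862073/10761241 ≈ 14.670)
C - 1/((g(144, -182) + 414051)*((405563 + 889350) - 728333) + 1961967) = 157862073/10761241 - 1/((1292 + 414051)*((405563 + 889350) - 728333) + 1961967) = 157862073/10761241 - 1/(415343*(1294913 - 728333) + 1961967) = 157862073/10761241 - 1/(415343*566580 + 1961967) = 157862073/10761241 - 1/(235325036940 + 1961967) = 157862073/10761241 - 1/235326998907 = 37149207880316992970/2532410549044963587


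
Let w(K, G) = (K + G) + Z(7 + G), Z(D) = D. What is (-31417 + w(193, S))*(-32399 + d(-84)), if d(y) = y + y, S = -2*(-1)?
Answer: 1016513771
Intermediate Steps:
S = 2
d(y) = 2*y
w(K, G) = 7 + K + 2*G (w(K, G) = (K + G) + (7 + G) = (G + K) + (7 + G) = 7 + K + 2*G)
(-31417 + w(193, S))*(-32399 + d(-84)) = (-31417 + (7 + 193 + 2*2))*(-32399 + 2*(-84)) = (-31417 + (7 + 193 + 4))*(-32399 - 168) = (-31417 + 204)*(-32567) = -31213*(-32567) = 1016513771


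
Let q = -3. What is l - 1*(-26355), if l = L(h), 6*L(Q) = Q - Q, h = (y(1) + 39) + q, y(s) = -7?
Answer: 26355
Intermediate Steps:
h = 29 (h = (-7 + 39) - 3 = 32 - 3 = 29)
L(Q) = 0 (L(Q) = (Q - Q)/6 = (⅙)*0 = 0)
l = 0
l - 1*(-26355) = 0 - 1*(-26355) = 0 + 26355 = 26355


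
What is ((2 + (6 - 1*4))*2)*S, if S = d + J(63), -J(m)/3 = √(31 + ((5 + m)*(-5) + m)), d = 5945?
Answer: 47560 - 24*I*√246 ≈ 47560.0 - 376.43*I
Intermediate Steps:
J(m) = -3*√(6 - 4*m) (J(m) = -3*√(31 + ((5 + m)*(-5) + m)) = -3*√(31 + ((-25 - 5*m) + m)) = -3*√(31 + (-25 - 4*m)) = -3*√(6 - 4*m))
S = 5945 - 3*I*√246 (S = 5945 - 3*√(6 - 4*63) = 5945 - 3*√(6 - 252) = 5945 - 3*I*√246 ≈ 5945.0 - 47.053*I)
((2 + (6 - 1*4))*2)*S = ((2 + (6 - 1*4))*2)*(5945 - 3*I*√246) = ((2 + (6 - 4))*2)*(5945 - 3*I*√246) = ((2 + 2)*2)*(5945 - 3*I*√246) = (4*2)*(5945 - 3*I*√246) = 8*(5945 - 3*I*√246) = 47560 - 24*I*√246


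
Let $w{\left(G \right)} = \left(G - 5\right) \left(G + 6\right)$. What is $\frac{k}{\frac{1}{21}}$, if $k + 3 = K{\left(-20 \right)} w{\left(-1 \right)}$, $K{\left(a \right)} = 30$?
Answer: $-18963$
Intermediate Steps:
$w{\left(G \right)} = \left(-5 + G\right) \left(6 + G\right)$
$k = -903$ ($k = -3 + 30 \left(-30 - 1 + \left(-1\right)^{2}\right) = -3 + 30 \left(-30 - 1 + 1\right) = -3 + 30 \left(-30\right) = -3 - 900 = -903$)
$\frac{k}{\frac{1}{21}} = \frac{1}{\frac{1}{21}} \left(-903\right) = 21 \left(-903\right) = -18963$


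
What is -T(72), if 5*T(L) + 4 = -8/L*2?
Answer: 38/45 ≈ 0.84444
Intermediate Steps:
T(L) = -4/5 - 16/(5*L) (T(L) = -4/5 + (-8/L*2)/5 = -4/5 + (-16/L)/5 = -4/5 - 16/(5*L))
-T(72) = -4*(-4 - 1*72)/(5*72) = -4*(-4 - 72)/(5*72) = -4*(-76)/(5*72) = -1*(-38/45) = 38/45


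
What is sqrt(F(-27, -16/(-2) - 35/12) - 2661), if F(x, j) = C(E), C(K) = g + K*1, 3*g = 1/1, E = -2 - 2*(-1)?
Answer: I*sqrt(23946)/3 ≈ 51.582*I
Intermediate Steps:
E = 0 (E = -2 + 2 = 0)
g = 1/3 (g = (1/3)/1 = (1/3)*1 = 1/3 ≈ 0.33333)
C(K) = 1/3 + K (C(K) = 1/3 + K*1 = 1/3 + K)
F(x, j) = 1/3 (F(x, j) = 1/3 + 0 = 1/3)
sqrt(F(-27, -16/(-2) - 35/12) - 2661) = sqrt(1/3 - 2661) = sqrt(-7982/3) = I*sqrt(23946)/3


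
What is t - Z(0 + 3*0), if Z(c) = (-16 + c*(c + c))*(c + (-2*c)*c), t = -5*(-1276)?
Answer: 6380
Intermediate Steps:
t = 6380
Z(c) = (-16 + 2*c**2)*(c - 2*c**2) (Z(c) = (-16 + c*(2*c))*(c - 2*c**2) = (-16 + 2*c**2)*(c - 2*c**2))
t - Z(0 + 3*0) = 6380 - 2*(0 + 3*0)*(-8 + (0 + 3*0)**2 - 2*(0 + 3*0)**3 + 16*(0 + 3*0)) = 6380 - 2*(0 + 0)*(-8 + (0 + 0)**2 - 2*(0 + 0)**3 + 16*(0 + 0)) = 6380 - 2*0*(-8 + 0**2 - 2*0**3 + 16*0) = 6380 - 2*0*(-8 + 0 - 2*0 + 0) = 6380 - 2*0*(-8 + 0 + 0 + 0) = 6380 - 2*0*(-8) = 6380 - 1*0 = 6380 + 0 = 6380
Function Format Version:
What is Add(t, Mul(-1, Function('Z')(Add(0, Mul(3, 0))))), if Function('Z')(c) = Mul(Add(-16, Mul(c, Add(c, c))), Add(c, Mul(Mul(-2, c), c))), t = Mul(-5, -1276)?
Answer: 6380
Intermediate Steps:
t = 6380
Function('Z')(c) = Mul(Add(-16, Mul(2, Pow(c, 2))), Add(c, Mul(-2, Pow(c, 2)))) (Function('Z')(c) = Mul(Add(-16, Mul(c, Mul(2, c))), Add(c, Mul(-2, Pow(c, 2)))) = Mul(Add(-16, Mul(2, Pow(c, 2))), Add(c, Mul(-2, Pow(c, 2)))))
Add(t, Mul(-1, Function('Z')(Add(0, Mul(3, 0))))) = Add(6380, Mul(-1, Mul(2, Add(0, Mul(3, 0)), Add(-8, Pow(Add(0, Mul(3, 0)), 2), Mul(-2, Pow(Add(0, Mul(3, 0)), 3)), Mul(16, Add(0, Mul(3, 0))))))) = Add(6380, Mul(-1, Mul(2, Add(0, 0), Add(-8, Pow(Add(0, 0), 2), Mul(-2, Pow(Add(0, 0), 3)), Mul(16, Add(0, 0)))))) = Add(6380, Mul(-1, Mul(2, 0, Add(-8, Pow(0, 2), Mul(-2, Pow(0, 3)), Mul(16, 0))))) = Add(6380, Mul(-1, Mul(2, 0, Add(-8, 0, Mul(-2, 0), 0)))) = Add(6380, Mul(-1, Mul(2, 0, Add(-8, 0, 0, 0)))) = Add(6380, Mul(-1, Mul(2, 0, -8))) = Add(6380, Mul(-1, 0)) = Add(6380, 0) = 6380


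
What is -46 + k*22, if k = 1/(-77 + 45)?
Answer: -747/16 ≈ -46.688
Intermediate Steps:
k = -1/32 (k = 1/(-32) = -1/32 ≈ -0.031250)
-46 + k*22 = -46 - 1/32*22 = -46 - 11/16 = -747/16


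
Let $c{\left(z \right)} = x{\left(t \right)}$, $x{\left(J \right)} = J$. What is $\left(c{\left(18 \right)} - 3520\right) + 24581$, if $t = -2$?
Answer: $21059$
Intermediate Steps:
$c{\left(z \right)} = -2$
$\left(c{\left(18 \right)} - 3520\right) + 24581 = \left(-2 - 3520\right) + 24581 = -3522 + 24581 = 21059$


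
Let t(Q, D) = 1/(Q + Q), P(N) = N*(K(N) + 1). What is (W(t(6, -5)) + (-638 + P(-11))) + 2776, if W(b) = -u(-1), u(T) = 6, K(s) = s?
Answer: 2242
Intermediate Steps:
P(N) = N*(1 + N) (P(N) = N*(N + 1) = N*(1 + N))
t(Q, D) = 1/(2*Q)
W(b) = -6 (W(b) = -1*6 = -6)
(W(t(6, -5)) + (-638 + P(-11))) + 2776 = (-6 + (-638 - 11*(1 - 11))) + 2776 = (-6 + (-638 - 11*(-10))) + 2776 = (-6 + (-638 + 110)) + 2776 = (-6 - 528) + 2776 = -534 + 2776 = 2242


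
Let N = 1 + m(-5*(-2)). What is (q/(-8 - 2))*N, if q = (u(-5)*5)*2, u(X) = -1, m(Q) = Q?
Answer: 11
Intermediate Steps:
q = -10 (q = -1*5*2 = -5*2 = -10)
N = 11 (N = 1 - 5*(-2) = 1 + 10 = 11)
(q/(-8 - 2))*N = -10/(-8 - 2)*11 = -10/(-10)*11 = -10*(-⅒)*11 = 1*11 = 11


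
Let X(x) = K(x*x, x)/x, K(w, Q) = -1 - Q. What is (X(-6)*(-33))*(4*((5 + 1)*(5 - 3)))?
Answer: 1320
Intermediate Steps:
X(x) = (-1 - x)/x
(X(-6)*(-33))*(4*((5 + 1)*(5 - 3))) = (((-1 - 1*(-6))/(-6))*(-33))*(4*((5 + 1)*(5 - 3))) = (-(-1 + 6)/6*(-33))*(4*(6*2)) = (-⅙*5*(-33))*(4*12) = -⅚*(-33)*48 = (55/2)*48 = 1320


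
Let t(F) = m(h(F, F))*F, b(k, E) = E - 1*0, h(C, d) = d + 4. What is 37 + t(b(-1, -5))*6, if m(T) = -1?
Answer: 67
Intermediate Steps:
h(C, d) = 4 + d
b(k, E) = E (b(k, E) = E + 0 = E)
t(F) = -F
37 + t(b(-1, -5))*6 = 37 - 1*(-5)*6 = 37 + 5*6 = 37 + 30 = 67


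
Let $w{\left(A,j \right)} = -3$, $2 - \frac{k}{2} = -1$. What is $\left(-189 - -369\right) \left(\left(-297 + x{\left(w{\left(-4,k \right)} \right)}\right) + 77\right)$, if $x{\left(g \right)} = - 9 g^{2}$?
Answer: $-54180$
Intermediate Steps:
$k = 6$ ($k = 4 - -2 = 4 + 2 = 6$)
$\left(-189 - -369\right) \left(\left(-297 + x{\left(w{\left(-4,k \right)} \right)}\right) + 77\right) = \left(-189 - -369\right) \left(\left(-297 - 9 \left(-3\right)^{2}\right) + 77\right) = \left(-189 + 369\right) \left(\left(-297 - 81\right) + 77\right) = 180 \left(\left(-297 - 81\right) + 77\right) = 180 \left(-378 + 77\right) = 180 \left(-301\right) = -54180$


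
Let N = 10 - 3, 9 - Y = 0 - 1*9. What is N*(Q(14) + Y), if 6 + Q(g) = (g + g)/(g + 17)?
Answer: 2800/31 ≈ 90.323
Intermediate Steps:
Y = 18 (Y = 9 - (0 - 1*9) = 9 - (0 - 9) = 9 - 1*(-9) = 9 + 9 = 18)
Q(g) = -6 + 2*g/(17 + g) (Q(g) = -6 + (g + g)/(g + 17) = -6 + (2*g)/(17 + g) = -6 + 2*g/(17 + g))
N = 7
N*(Q(14) + Y) = 7*(2*(-51 - 2*14)/(17 + 14) + 18) = 7*(2*(-51 - 28)/31 + 18) = 7*(2*(1/31)*(-79) + 18) = 7*(-158/31 + 18) = 7*(400/31) = 2800/31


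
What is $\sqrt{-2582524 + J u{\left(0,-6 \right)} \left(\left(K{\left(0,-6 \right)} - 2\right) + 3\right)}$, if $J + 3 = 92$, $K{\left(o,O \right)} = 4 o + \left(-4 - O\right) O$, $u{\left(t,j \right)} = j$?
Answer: $5 i \sqrt{103066} \approx 1605.2 i$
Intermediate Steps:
$K{\left(o,O \right)} = 4 o + O \left(-4 - O\right)$
$J = 89$ ($J = -3 + 92 = 89$)
$\sqrt{-2582524 + J u{\left(0,-6 \right)} \left(\left(K{\left(0,-6 \right)} - 2\right) + 3\right)} = \sqrt{-2582524 + 89 \left(-6\right) \left(\left(\left(- \left(-6\right)^{2} - -24 + 4 \cdot 0\right) - 2\right) + 3\right)} = \sqrt{-2582524 - 534 \left(\left(\left(\left(-1\right) 36 + 24 + 0\right) - 2\right) + 3\right)} = \sqrt{-2582524 - 534 \left(\left(\left(-36 + 24 + 0\right) - 2\right) + 3\right)} = \sqrt{-2582524 - 534 \left(\left(-12 - 2\right) + 3\right)} = \sqrt{-2582524 - 534 \left(-14 + 3\right)} = \sqrt{-2582524 - -5874} = \sqrt{-2582524 + 5874} = \sqrt{-2576650} = 5 i \sqrt{103066}$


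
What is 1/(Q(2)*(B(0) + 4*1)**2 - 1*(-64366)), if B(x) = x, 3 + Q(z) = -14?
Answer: 1/64094 ≈ 1.5602e-5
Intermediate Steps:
Q(z) = -17 (Q(z) = -3 - 14 = -17)
1/(Q(2)*(B(0) + 4*1)**2 - 1*(-64366)) = 1/(-17*(0 + 4*1)**2 - 1*(-64366)) = 1/(-17*(0 + 4)**2 + 64366) = 1/(-17*4**2 + 64366) = 1/(-17*16 + 64366) = 1/(-272 + 64366) = 1/64094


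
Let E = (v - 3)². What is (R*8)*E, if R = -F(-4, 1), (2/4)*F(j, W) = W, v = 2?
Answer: -16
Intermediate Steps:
F(j, W) = 2*W
E = 1 (E = (2 - 3)² = (-1)² = 1)
R = -2 ≈ -2.0000
(R*8)*E = -2*8*1 = -16*1 = -16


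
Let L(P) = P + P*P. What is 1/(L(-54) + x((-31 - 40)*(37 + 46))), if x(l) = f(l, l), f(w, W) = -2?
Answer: 1/2860 ≈ 0.00034965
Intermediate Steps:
L(P) = P + P**2
x(l) = -2
1/(L(-54) + x((-31 - 40)*(37 + 46))) = 1/(-54*(1 - 54) - 2) = 1/(-54*(-53) - 2) = 1/(2862 - 2) = 1/2860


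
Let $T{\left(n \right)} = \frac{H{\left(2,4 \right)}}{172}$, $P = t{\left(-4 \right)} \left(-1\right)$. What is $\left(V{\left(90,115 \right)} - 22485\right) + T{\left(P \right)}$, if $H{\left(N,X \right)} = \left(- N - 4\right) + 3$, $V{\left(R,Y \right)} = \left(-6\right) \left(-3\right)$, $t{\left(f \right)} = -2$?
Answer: $- \frac{3864327}{172} \approx -22467.0$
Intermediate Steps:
$V{\left(R,Y \right)} = 18$
$H{\left(N,X \right)} = -1 - N$ ($H{\left(N,X \right)} = \left(-4 - N\right) + 3 = -1 - N$)
$P = 2$ ($P = \left(-2\right) \left(-1\right) = 2$)
$T{\left(n \right)} = - \frac{3}{172}$ ($T{\left(n \right)} = \frac{-1 - 2}{172} = \left(-1 - 2\right) \frac{1}{172} = \left(-3\right) \frac{1}{172} = - \frac{3}{172}$)
$\left(V{\left(90,115 \right)} - 22485\right) + T{\left(P \right)} = \left(18 - 22485\right) - \frac{3}{172} = -22467 - \frac{3}{172} = - \frac{3864327}{172}$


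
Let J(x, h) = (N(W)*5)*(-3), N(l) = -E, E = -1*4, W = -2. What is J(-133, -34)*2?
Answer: -120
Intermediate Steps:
E = -4
N(l) = 4 (N(l) = -1*(-4) = 4)
J(x, h) = -60 (J(x, h) = (4*5)*(-3) = 20*(-3) = -60)
J(-133, -34)*2 = -60*2 = -120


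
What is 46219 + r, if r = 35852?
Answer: 82071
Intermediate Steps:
46219 + r = 46219 + 35852 = 82071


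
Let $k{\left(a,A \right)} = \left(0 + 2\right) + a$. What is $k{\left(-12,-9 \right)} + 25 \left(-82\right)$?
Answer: $-2060$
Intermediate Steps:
$k{\left(a,A \right)} = 2 + a$
$k{\left(-12,-9 \right)} + 25 \left(-82\right) = \left(2 - 12\right) + 25 \left(-82\right) = -10 - 2050 = -2060$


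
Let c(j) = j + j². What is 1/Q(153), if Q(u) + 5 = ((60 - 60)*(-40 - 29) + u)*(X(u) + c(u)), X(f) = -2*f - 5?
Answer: 1/3557398 ≈ 2.8110e-7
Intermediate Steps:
X(f) = -5 - 2*f
Q(u) = -5 + u*(-5 - 2*u + u*(1 + u)) (Q(u) = -5 + ((60 - 60)*(-40 - 29) + u)*((-5 - 2*u) + u*(1 + u)) = -5 + (0*(-69) + u)*(-5 - 2*u + u*(1 + u)) = -5 + (0 + u)*(-5 - 2*u + u*(1 + u)) = -5 + u*(-5 - 2*u + u*(1 + u)))
1/Q(153) = 1/(-5 + 153³ - 1*153² - 5*153) = 1/(-5 + 3581577 - 1*23409 - 765) = 1/(-5 + 3581577 - 23409 - 765) = 1/3557398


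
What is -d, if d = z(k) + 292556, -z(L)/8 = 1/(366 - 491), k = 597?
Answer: -36569508/125 ≈ -2.9256e+5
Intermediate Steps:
z(L) = 8/125 (z(L) = -8/(366 - 491) = -8/(-125) = -8*(-1/125) = 8/125)
d = 36569508/125 (d = 8/125 + 292556 = 36569508/125 ≈ 2.9256e+5)
-d = -1*36569508/125 = -36569508/125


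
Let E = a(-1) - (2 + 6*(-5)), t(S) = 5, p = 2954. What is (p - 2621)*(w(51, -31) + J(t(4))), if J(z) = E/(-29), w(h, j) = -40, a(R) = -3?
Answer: -394605/29 ≈ -13607.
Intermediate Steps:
E = 25 (E = -3 - (2 + 6*(-5)) = -3 - (2 - 30) = -3 - 1*(-28) = -3 + 28 = 25)
J(z) = -25/29 (J(z) = 25/(-29) = 25*(-1/29) = -25/29)
(p - 2621)*(w(51, -31) + J(t(4))) = (2954 - 2621)*(-40 - 25/29) = 333*(-1185/29) = -394605/29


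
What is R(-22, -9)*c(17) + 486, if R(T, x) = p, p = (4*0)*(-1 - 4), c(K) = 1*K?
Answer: 486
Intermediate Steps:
c(K) = K
p = 0 (p = 0*(-5) = 0)
R(T, x) = 0
R(-22, -9)*c(17) + 486 = 0*17 + 486 = 0 + 486 = 486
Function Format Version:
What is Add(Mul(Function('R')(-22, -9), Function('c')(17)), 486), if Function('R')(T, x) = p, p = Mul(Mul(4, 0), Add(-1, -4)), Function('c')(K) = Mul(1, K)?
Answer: 486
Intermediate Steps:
Function('c')(K) = K
p = 0 (p = Mul(0, -5) = 0)
Function('R')(T, x) = 0
Add(Mul(Function('R')(-22, -9), Function('c')(17)), 486) = Add(Mul(0, 17), 486) = Add(0, 486) = 486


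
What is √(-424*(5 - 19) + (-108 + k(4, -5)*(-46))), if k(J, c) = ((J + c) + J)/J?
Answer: √23174/2 ≈ 76.115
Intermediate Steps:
k(J, c) = (c + 2*J)/J
√(-424*(5 - 19) + (-108 + k(4, -5)*(-46))) = √(-424*(5 - 19) + (-108 + (2 - 5/4)*(-46))) = √(-424*(-14) + (-108 + (2 - 5*¼)*(-46))) = √(5936 + (-108 + (2 - 5/4)*(-46))) = √(5936 + (-108 + (¾)*(-46))) = √(5936 + (-108 - 69/2)) = √(5936 - 285/2) = √(11587/2) = √23174/2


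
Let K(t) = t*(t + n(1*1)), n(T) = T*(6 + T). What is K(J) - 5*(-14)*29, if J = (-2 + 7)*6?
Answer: 3140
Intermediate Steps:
J = 30 (J = 5*6 = 30)
K(t) = t*(7 + t) (K(t) = t*(t + (1*1)*(6 + 1*1)) = t*(t + 1*(6 + 1)) = t*(t + 1*7) = t*(t + 7) = t*(7 + t))
K(J) - 5*(-14)*29 = 30*(7 + 30) - 5*(-14)*29 = 30*37 + 70*29 = 1110 + 2030 = 3140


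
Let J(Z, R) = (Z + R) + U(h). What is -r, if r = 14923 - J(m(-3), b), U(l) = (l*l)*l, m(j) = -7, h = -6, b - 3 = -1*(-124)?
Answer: -15019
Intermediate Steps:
b = 127 (b = 3 - 1*(-124) = 3 + 124 = 127)
U(l) = l³ (U(l) = l²*l = l³)
J(Z, R) = -216 + R + Z (J(Z, R) = (Z + R) + (-6)³ = (R + Z) - 216 = -216 + R + Z)
r = 15019 (r = 14923 - (-216 + 127 - 7) = 14923 - 1*(-96) = 14923 + 96 = 15019)
-r = -1*15019 = -15019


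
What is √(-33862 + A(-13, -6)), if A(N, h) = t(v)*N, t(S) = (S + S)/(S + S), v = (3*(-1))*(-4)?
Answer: 5*I*√1355 ≈ 184.05*I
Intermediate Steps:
v = 12 (v = -3*(-4) = 12)
t(S) = 1 (t(S) = (2*S)/((2*S)) = (2*S)*(1/(2*S)) = 1)
A(N, h) = N (A(N, h) = 1*N = N)
√(-33862 + A(-13, -6)) = √(-33862 - 13) = √(-33875) = 5*I*√1355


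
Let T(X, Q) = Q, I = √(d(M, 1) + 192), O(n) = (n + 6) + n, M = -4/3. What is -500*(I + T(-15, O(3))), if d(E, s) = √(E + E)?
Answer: -6000 - 500*√(1728 + 6*I*√6)/3 ≈ -12928.0 - 29.463*I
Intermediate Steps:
M = -4/3 (M = -4*⅓ = -4/3 ≈ -1.3333)
d(E, s) = √2*√E (d(E, s) = √(2*E) = √2*√E)
O(n) = 6 + 2*n (O(n) = (6 + n) + n = 6 + 2*n)
I = √(192 + 2*I*√6/3) (I = √(√2*√(-4/3) + 192) = √(√2*(2*I*√3/3) + 192) = √(2*I*√6/3 + 192) = √(192 + 2*I*√6/3) ≈ 13.857 + 0.05892*I)
-500*(I + T(-15, O(3))) = -500*(√(1728 + 6*I*√6)/3 + (6 + 2*3)) = -500*(√(1728 + 6*I*√6)/3 + (6 + 6)) = -500*(√(1728 + 6*I*√6)/3 + 12) = -500*(12 + √(1728 + 6*I*√6)/3) = -6000 - 500*√(1728 + 6*I*√6)/3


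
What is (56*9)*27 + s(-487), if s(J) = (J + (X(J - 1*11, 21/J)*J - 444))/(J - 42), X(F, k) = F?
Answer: 6957037/529 ≈ 13151.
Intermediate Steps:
s(J) = (-444 + J + J*(-11 + J))/(-42 + J) (s(J) = (J + ((J - 1*11)*J - 444))/(J - 42) = (J + ((J - 11)*J - 444))/(-42 + J) = (J + ((-11 + J)*J - 444))/(-42 + J) = (J + (J*(-11 + J) - 444))/(-42 + J) = (J + (-444 + J*(-11 + J)))/(-42 + J) = (-444 + J + J*(-11 + J))/(-42 + J))
(56*9)*27 + s(-487) = (56*9)*27 + (-444 - 487 - 487*(-11 - 487))/(-42 - 487) = 504*27 + (-444 - 487 - 487*(-498))/(-529) = 13608 - (-444 - 487 + 242526)/529 = 13608 - 1/529*241595 = 13608 - 241595/529 = 6957037/529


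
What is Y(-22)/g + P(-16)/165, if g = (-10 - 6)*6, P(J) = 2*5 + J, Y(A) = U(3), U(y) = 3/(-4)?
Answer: -201/7040 ≈ -0.028551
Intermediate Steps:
U(y) = -3/4 (U(y) = 3*(-1/4) = -3/4)
Y(A) = -3/4
P(J) = 10 + J
g = -96 (g = -16*6 = -96)
Y(-22)/g + P(-16)/165 = -3/4/(-96) + (10 - 16)/165 = -3/4*(-1/96) - 6*1/165 = 1/128 - 2/55 = -201/7040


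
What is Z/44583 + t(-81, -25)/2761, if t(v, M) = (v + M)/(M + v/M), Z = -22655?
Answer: -140121085/276706416 ≈ -0.50639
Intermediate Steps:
t(v, M) = (M + v)/(M + v/M)
Z/44583 + t(-81, -25)/2761 = -22655/44583 - 25*(-25 - 81)/(-81 + (-25)**2)/2761 = -22655*1/44583 - 25*(-106)/(-81 + 625)*(1/2761) = -22655/44583 - 25*(-106)/544*(1/2761) = -22655/44583 - 25*1/544*(-106)*(1/2761) = -22655/44583 + (1325/272)*(1/2761) = -22655/44583 + 1325/750992 = -140121085/276706416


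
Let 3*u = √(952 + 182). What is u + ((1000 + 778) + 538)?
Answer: 2316 + 3*√14 ≈ 2327.2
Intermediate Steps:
u = 3*√14 (u = √(952 + 182)/3 = √1134/3 = (9*√14)/3 = 3*√14 ≈ 11.225)
u + ((1000 + 778) + 538) = 3*√14 + ((1000 + 778) + 538) = 3*√14 + (1778 + 538) = 3*√14 + 2316 = 2316 + 3*√14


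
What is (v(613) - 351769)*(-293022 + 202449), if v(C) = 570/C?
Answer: 19530602612871/613 ≈ 3.1861e+10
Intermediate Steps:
(v(613) - 351769)*(-293022 + 202449) = (570/613 - 351769)*(-293022 + 202449) = (570*(1/613) - 351769)*(-90573) = (570/613 - 351769)*(-90573) = -215633827/613*(-90573) = 19530602612871/613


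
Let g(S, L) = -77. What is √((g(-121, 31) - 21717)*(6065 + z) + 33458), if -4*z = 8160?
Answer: 4*I*√5480462 ≈ 9364.2*I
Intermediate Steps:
z = -2040 (z = -¼*8160 = -2040)
√((g(-121, 31) - 21717)*(6065 + z) + 33458) = √((-77 - 21717)*(6065 - 2040) + 33458) = √(-21794*4025 + 33458) = √(-87720850 + 33458) = √(-87687392) = 4*I*√5480462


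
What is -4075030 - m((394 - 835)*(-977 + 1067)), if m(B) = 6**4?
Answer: -4076326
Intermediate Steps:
m(B) = 1296
-4075030 - m((394 - 835)*(-977 + 1067)) = -4075030 - 1*1296 = -4075030 - 1296 = -4076326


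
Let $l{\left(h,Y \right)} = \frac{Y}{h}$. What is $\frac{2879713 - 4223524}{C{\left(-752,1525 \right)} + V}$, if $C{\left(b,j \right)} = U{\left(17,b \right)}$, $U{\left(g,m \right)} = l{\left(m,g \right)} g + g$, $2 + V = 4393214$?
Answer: $- \frac{336848624}{1101235973} \approx -0.30588$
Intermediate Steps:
$V = 4393212$ ($V = -2 + 4393214 = 4393212$)
$U{\left(g,m \right)} = g + \frac{g^{2}}{m}$ ($U{\left(g,m \right)} = \frac{g}{m} g + g = \frac{g^{2}}{m} + g = g + \frac{g^{2}}{m}$)
$C{\left(b,j \right)} = \frac{17 \left(17 + b\right)}{b}$
$\frac{2879713 - 4223524}{C{\left(-752,1525 \right)} + V} = \frac{2879713 - 4223524}{\left(17 + \frac{289}{-752}\right) + 4393212} = - \frac{1343811}{\left(17 + 289 \left(- \frac{1}{752}\right)\right) + 4393212} = - \frac{1343811}{\left(17 - \frac{289}{752}\right) + 4393212} = - \frac{1343811}{\frac{12495}{752} + 4393212} = - \frac{1343811}{\frac{3303707919}{752}} = \left(-1343811\right) \frac{752}{3303707919} = - \frac{336848624}{1101235973}$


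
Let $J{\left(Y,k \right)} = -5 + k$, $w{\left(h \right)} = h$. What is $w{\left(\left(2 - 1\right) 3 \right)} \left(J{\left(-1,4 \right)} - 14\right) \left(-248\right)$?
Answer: $11160$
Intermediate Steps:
$w{\left(\left(2 - 1\right) 3 \right)} \left(J{\left(-1,4 \right)} - 14\right) \left(-248\right) = \left(2 - 1\right) 3 \left(\left(-5 + 4\right) - 14\right) \left(-248\right) = 1 \cdot 3 \left(-1 - 14\right) \left(-248\right) = 3 \left(\left(-15\right) \left(-248\right)\right) = 3 \cdot 3720 = 11160$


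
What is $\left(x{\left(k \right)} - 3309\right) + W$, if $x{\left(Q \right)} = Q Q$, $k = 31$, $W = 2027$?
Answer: $-321$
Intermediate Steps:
$x{\left(Q \right)} = Q^{2}$
$\left(x{\left(k \right)} - 3309\right) + W = \left(31^{2} - 3309\right) + 2027 = \left(961 - 3309\right) + 2027 = -2348 + 2027 = -321$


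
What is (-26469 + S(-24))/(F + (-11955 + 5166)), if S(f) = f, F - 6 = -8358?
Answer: 8831/5047 ≈ 1.7498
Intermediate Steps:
F = -8352 (F = 6 - 8358 = -8352)
(-26469 + S(-24))/(F + (-11955 + 5166)) = (-26469 - 24)/(-8352 + (-11955 + 5166)) = -26493/(-8352 - 6789) = -26493/(-15141) = -26493*(-1/15141) = 8831/5047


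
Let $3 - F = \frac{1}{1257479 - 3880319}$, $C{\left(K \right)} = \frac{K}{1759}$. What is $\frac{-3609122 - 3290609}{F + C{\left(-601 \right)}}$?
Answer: $- \frac{31832430312174360}{12264401599} \approx -2.5955 \cdot 10^{6}$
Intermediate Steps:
$C{\left(K \right)} = \frac{K}{1759}$ ($C{\left(K \right)} = K \frac{1}{1759} = \frac{K}{1759}$)
$F = \frac{7868521}{2622840}$ ($F = 3 - \frac{1}{1257479 - 3880319} = 3 - \frac{1}{-2622840} = 3 - - \frac{1}{2622840} = 3 + \frac{1}{2622840} = \frac{7868521}{2622840} \approx 3.0$)
$\frac{-3609122 - 3290609}{F + C{\left(-601 \right)}} = \frac{-3609122 - 3290609}{\frac{7868521}{2622840} + \frac{1}{1759} \left(-601\right)} = - \frac{6899731}{\frac{7868521}{2622840} - \frac{601}{1759}} = - \frac{6899731}{\frac{12264401599}{4613575560}} = \left(-6899731\right) \frac{4613575560}{12264401599} = - \frac{31832430312174360}{12264401599}$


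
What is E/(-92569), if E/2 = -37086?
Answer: 74172/92569 ≈ 0.80126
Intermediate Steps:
E = -74172 (E = 2*(-37086) = -74172)
E/(-92569) = -74172/(-92569) = -74172*(-1/92569) = 74172/92569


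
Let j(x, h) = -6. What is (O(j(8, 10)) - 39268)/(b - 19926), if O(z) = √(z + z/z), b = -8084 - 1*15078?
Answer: 9817/10772 - I*√5/43088 ≈ 0.91134 - 5.1895e-5*I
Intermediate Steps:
b = -23162 (b = -8084 - 15078 = -23162)
O(z) = √(1 + z) (O(z) = √(z + 1) = √(1 + z))
(O(j(8, 10)) - 39268)/(b - 19926) = (√(1 - 6) - 39268)/(-23162 - 19926) = (√(-5) - 39268)/(-43088) = (I*√5 - 39268)*(-1/43088) = (-39268 + I*√5)*(-1/43088) = 9817/10772 - I*√5/43088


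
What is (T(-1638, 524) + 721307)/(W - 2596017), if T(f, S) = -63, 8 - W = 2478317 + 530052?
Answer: -360622/2802189 ≈ -0.12869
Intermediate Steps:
W = -3008361 (W = 8 - (2478317 + 530052) = 8 - 1*3008369 = 8 - 3008369 = -3008361)
(T(-1638, 524) + 721307)/(W - 2596017) = (-63 + 721307)/(-3008361 - 2596017) = 721244/(-5604378) = 721244*(-1/5604378) = -360622/2802189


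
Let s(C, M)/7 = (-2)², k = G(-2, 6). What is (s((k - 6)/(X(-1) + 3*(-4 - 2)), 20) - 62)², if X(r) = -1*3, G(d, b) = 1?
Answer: 1156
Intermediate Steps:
k = 1
X(r) = -3
s(C, M) = 28 (s(C, M) = 7*(-2)² = 7*4 = 28)
(s((k - 6)/(X(-1) + 3*(-4 - 2)), 20) - 62)² = (28 - 62)² = (-34)² = 1156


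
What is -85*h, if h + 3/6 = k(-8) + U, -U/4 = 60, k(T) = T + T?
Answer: 43605/2 ≈ 21803.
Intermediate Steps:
k(T) = 2*T
U = -240 (U = -4*60 = -240)
h = -513/2 (h = -1/2 + (2*(-8) - 240) = -1/2 + (-16 - 240) = -1/2 - 256 = -513/2 ≈ -256.50)
-85*h = -85*(-513/2) = 43605/2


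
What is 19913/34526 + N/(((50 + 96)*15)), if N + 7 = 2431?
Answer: 21216749/12601990 ≈ 1.6836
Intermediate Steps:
N = 2424 (N = -7 + 2431 = 2424)
19913/34526 + N/(((50 + 96)*15)) = 19913/34526 + 2424/(((50 + 96)*15)) = 19913*(1/34526) + 2424/((146*15)) = 19913/34526 + 2424/2190 = 19913/34526 + 2424*(1/2190) = 19913/34526 + 404/365 = 21216749/12601990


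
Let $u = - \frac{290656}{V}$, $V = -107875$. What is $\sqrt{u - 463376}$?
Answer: $\frac{4 i \sqrt{13480705994335}}{21575} \approx 680.71 i$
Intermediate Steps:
$u = \frac{290656}{107875}$ ($u = - \frac{290656}{-107875} = \left(-290656\right) \left(- \frac{1}{107875}\right) = \frac{290656}{107875} \approx 2.6944$)
$\sqrt{u - 463376} = \sqrt{\frac{290656}{107875} - 463376} = \sqrt{- \frac{49986395344}{107875}} = \frac{4 i \sqrt{13480705994335}}{21575}$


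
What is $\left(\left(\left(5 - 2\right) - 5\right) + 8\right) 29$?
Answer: $174$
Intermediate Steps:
$\left(\left(\left(5 - 2\right) - 5\right) + 8\right) 29 = \left(\left(3 - 5\right) + 8\right) 29 = \left(-2 + 8\right) 29 = 6 \cdot 29 = 174$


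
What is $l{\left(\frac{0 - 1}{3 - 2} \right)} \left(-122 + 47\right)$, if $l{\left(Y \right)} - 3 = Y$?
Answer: $-150$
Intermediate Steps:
$l{\left(Y \right)} = 3 + Y$
$l{\left(\frac{0 - 1}{3 - 2} \right)} \left(-122 + 47\right) = \left(3 + \frac{0 - 1}{3 - 2}\right) \left(-122 + 47\right) = \left(3 - 1^{-1}\right) \left(-75\right) = \left(3 - 1\right) \left(-75\right) = 2 \left(-75\right) = -150$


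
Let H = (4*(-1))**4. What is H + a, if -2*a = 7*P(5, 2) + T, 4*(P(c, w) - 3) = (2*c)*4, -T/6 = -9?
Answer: 367/2 ≈ 183.50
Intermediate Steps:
T = 54 (T = -6*(-9) = 54)
P(c, w) = 3 + 2*c (P(c, w) = 3 + ((2*c)*4)/4 = 3 + (8*c)/4 = 3 + 2*c)
H = 256 (H = (-4)**4 = 256)
a = -145/2 (a = -(7*(3 + 2*5) + 54)/2 = -(7*(3 + 10) + 54)/2 = -(7*13 + 54)/2 = -(91 + 54)/2 = -1/2*145 = -145/2 ≈ -72.500)
H + a = 256 - 145/2 = 367/2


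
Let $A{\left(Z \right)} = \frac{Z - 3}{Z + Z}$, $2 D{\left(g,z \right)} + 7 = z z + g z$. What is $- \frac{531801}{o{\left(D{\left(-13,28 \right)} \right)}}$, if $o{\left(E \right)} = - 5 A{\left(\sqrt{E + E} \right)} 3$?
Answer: $\frac{73211271}{1010} + \frac{531801 \sqrt{413}}{1010} \approx 83187.0$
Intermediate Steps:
$D{\left(g,z \right)} = - \frac{7}{2} + \frac{z^{2}}{2} + \frac{g z}{2}$ ($D{\left(g,z \right)} = - \frac{7}{2} + \frac{z z + g z}{2} = - \frac{7}{2} + \frac{z^{2} + g z}{2} = - \frac{7}{2} + \left(\frac{z^{2}}{2} + \frac{g z}{2}\right) = - \frac{7}{2} + \frac{z^{2}}{2} + \frac{g z}{2}$)
$A{\left(Z \right)} = \frac{-3 + Z}{2 Z}$
$o{\left(E \right)} = - \frac{15 \sqrt{2} \left(-3 + \sqrt{2} \sqrt{E}\right)}{4 \sqrt{E}}$ ($o{\left(E \right)} = - 5 \frac{-3 + \sqrt{E + E}}{2 \sqrt{E + E}} 3 = - 5 \frac{-3 + \sqrt{2 E}}{2 \sqrt{2 E}} 3 = - 5 \frac{-3 + \sqrt{2} \sqrt{E}}{2 \sqrt{2} \sqrt{E}} 3 = - 5 \frac{\frac{\sqrt{2}}{2 \sqrt{E}} \left(-3 + \sqrt{2} \sqrt{E}\right)}{2} \cdot 3 = - 5 \frac{\sqrt{2} \left(-3 + \sqrt{2} \sqrt{E}\right)}{4 \sqrt{E}} 3 = - \frac{5 \sqrt{2} \left(-3 + \sqrt{2} \sqrt{E}\right)}{4 \sqrt{E}} 3 = - \frac{15 \sqrt{2} \left(-3 + \sqrt{2} \sqrt{E}\right)}{4 \sqrt{E}}$)
$- \frac{531801}{o{\left(D{\left(-13,28 \right)} \right)}} = - \frac{531801}{- \frac{15}{2} + \frac{45 \sqrt{2}}{4 \sqrt{- \frac{7}{2} + \frac{28^{2}}{2} + \frac{1}{2} \left(-13\right) 28}}} = - \frac{531801}{- \frac{15}{2} + \frac{45 \sqrt{2}}{4 \sqrt{- \frac{7}{2} + \frac{1}{2} \cdot 784 - 182}}} = - \frac{531801}{- \frac{15}{2} + \frac{45 \sqrt{2}}{4 \sqrt{- \frac{7}{2} + 392 - 182}}} = - \frac{531801}{- \frac{15}{2} + \frac{45 \sqrt{2}}{4 \frac{\sqrt{826}}{2}}} = - \frac{531801}{- \frac{15}{2} + \frac{45 \sqrt{2} \frac{\sqrt{826}}{413}}{4}} = - \frac{531801}{- \frac{15}{2} + \frac{45 \sqrt{413}}{826}}$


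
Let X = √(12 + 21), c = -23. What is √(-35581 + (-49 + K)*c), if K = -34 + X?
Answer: √(-33672 - 23*√33) ≈ 183.86*I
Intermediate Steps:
X = √33 ≈ 5.7446
K = -34 + √33 ≈ -28.255
√(-35581 + (-49 + K)*c) = √(-35581 + (-49 + (-34 + √33))*(-23)) = √(-35581 + (-83 + √33)*(-23)) = √(-35581 + (1909 - 23*√33)) = √(-33672 - 23*√33)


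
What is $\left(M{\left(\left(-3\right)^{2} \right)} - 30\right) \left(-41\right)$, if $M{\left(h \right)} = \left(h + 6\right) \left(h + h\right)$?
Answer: $-9840$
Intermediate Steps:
$M{\left(h \right)} = 2 h \left(6 + h\right)$ ($M{\left(h \right)} = \left(6 + h\right) 2 h = 2 h \left(6 + h\right)$)
$\left(M{\left(\left(-3\right)^{2} \right)} - 30\right) \left(-41\right) = \left(2 \left(-3\right)^{2} \left(6 + \left(-3\right)^{2}\right) - 30\right) \left(-41\right) = \left(2 \cdot 9 \left(6 + 9\right) - 30\right) \left(-41\right) = \left(2 \cdot 9 \cdot 15 - 30\right) \left(-41\right) = \left(270 - 30\right) \left(-41\right) = 240 \left(-41\right) = -9840$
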